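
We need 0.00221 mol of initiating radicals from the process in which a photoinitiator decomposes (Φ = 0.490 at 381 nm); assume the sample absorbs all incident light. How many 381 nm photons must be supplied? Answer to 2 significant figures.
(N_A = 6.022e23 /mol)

2.7e21 photons

Photons that must be absorbed: 0.00221 / 0.490 = 0.004510 mol.
Photon count: 0.004510 × 6.022e23 = 2.7e21.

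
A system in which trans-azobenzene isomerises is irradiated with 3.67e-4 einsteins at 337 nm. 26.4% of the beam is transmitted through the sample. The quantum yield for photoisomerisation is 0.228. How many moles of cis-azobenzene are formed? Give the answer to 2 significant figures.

Fraction absorbed: 1 − 26.4/100 = 0.7360.
Photons absorbed: 0.7360 × 3.67e-4 = 2.701e-4 mol.
Product: Φ × n_abs = 0.228 × 2.701e-4 = 6.158e-5 mol.

6.2e-5 mol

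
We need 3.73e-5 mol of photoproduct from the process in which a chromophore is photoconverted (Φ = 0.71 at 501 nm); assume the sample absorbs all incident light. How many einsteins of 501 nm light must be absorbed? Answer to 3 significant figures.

Photons that must be absorbed: 3.73e-5 / 0.71 = 5.254e-5 mol.

5.25e-5 einstein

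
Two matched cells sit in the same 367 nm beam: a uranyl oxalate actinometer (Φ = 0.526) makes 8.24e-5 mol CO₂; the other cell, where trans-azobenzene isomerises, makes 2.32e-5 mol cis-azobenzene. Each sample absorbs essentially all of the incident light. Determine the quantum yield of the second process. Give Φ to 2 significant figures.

Photons absorbed by the actinometer: 8.24e-5 / 0.526 = 1.567e-4 mol.
Φ(unknown) = 2.32e-5 / 1.567e-4 = 0.15.

Φ = 0.15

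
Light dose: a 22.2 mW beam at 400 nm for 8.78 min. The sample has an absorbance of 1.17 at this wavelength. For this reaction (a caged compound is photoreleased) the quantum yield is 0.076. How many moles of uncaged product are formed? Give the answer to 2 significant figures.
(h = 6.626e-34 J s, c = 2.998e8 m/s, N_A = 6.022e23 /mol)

Photon energy at 400 nm: hc/λ = (6.626e-34)(2.998e8)/(400e-9) = 4.966e-19 J.
Energy delivered: (22.2 mW)(526.8 s) = 11.69 J.
Photons incident: 11.69 / 4.966e-19 = 2.354e19, i.e. 2.354e19/6.022e23 = 3.909e-5 mol.
Fraction absorbed: 1 − 10^(−1.17) = 0.9324.
Photons absorbed: 0.9324 × 3.909e-5 = 3.645e-5 mol.
Product: Φ × n_abs = 0.076 × 3.645e-5 = 2.770e-6 mol.

2.8e-6 mol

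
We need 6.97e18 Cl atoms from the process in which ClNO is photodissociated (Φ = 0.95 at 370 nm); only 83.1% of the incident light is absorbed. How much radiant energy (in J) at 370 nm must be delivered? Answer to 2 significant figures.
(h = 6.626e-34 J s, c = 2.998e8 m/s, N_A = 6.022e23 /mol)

Product: 6.97e18 / 6.022e23 = 1.157e-5 mol.
Photons that must be absorbed: 1.157e-5 / 0.95 = 1.218e-5 mol.
Incident photons needed: 1.218e-5 / 0.831 = 1.466e-5 mol.
Photon energy: hc/λ = 5.369e-19 J; per mole, 3.233e5 J mol⁻¹.
Energy required: 1.466e-5 × 3.233e5 = 4.7 J.

4.7 J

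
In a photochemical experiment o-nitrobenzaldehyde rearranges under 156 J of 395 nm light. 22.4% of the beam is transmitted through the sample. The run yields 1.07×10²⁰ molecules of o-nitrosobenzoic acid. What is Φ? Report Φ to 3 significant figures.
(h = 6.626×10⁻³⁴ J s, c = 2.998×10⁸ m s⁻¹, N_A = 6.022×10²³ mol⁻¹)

Φ = 0.445

Product: 1.07×10²⁰ / 6.022×10²³ = 1.777×10⁻⁴ mol.
Photon energy at 395 nm: hc/λ = (6.626×10⁻³⁴)(2.998×10⁸)/(395×10⁻⁹) = 5.029×10⁻¹⁹ J.
Photons incident: 156 / 5.029×10⁻¹⁹ = 3.102×10²⁰, i.e. 3.102×10²⁰/6.022×10²³ = 5.151×10⁻⁴ mol.
Fraction absorbed: 1 − 22.4/100 = 0.7760.
Photons absorbed: 0.7760 × 5.151×10⁻⁴ = 3.997×10⁻⁴ mol.
Φ = 1.777×10⁻⁴ mol / 3.997×10⁻⁴ mol photons = 0.445.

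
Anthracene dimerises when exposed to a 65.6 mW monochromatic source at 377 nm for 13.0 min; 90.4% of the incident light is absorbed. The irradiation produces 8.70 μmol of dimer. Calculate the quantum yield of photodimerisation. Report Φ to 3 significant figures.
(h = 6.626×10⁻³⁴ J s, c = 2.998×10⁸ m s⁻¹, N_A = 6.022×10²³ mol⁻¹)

Φ = 0.0597

Product: 8.70 μmol = 8.70×10⁻⁶ mol.
Photon energy at 377 nm: hc/λ = (6.626×10⁻³⁴)(2.998×10⁸)/(377×10⁻⁹) = 5.269×10⁻¹⁹ J.
Energy delivered: (65.6 mW)(780 s) = 51.17 J.
Photons incident: 51.17 / 5.269×10⁻¹⁹ = 9.712×10¹⁹, i.e. 9.712×10¹⁹/6.022×10²³ = 1.613×10⁻⁴ mol.
Photons absorbed: 0.904 × 1.613×10⁻⁴ = 1.458×10⁻⁴ mol.
Φ = 8.70×10⁻⁶ mol / 1.458×10⁻⁴ mol photons = 0.0597.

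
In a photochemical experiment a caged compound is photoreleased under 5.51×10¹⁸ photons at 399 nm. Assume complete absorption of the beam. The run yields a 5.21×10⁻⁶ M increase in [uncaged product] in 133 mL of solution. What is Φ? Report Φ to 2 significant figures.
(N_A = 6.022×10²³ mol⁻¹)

Product: (5.21×10⁻⁶ M)(0.133 L) = 6.929×10⁻⁷ mol.
Moles of photons: 5.51×10¹⁸ / 6.022×10²³ = 9.150×10⁻⁶ mol.
Φ = 6.929×10⁻⁷ mol / 9.150×10⁻⁶ mol photons = 0.076.

Φ = 0.076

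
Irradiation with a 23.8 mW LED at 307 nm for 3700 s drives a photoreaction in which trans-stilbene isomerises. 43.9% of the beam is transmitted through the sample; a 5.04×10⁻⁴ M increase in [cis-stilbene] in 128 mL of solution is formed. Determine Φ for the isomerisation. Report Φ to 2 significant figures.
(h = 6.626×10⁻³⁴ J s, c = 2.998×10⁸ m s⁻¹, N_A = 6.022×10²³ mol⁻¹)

Φ = 0.51

Product: (5.04×10⁻⁴ M)(0.128 L) = 6.451×10⁻⁵ mol.
Photon energy at 307 nm: hc/λ = (6.626×10⁻³⁴)(2.998×10⁸)/(307×10⁻⁹) = 6.471×10⁻¹⁹ J.
Energy delivered: (23.8 mW)(3700 s) = 88.06 J.
Photons incident: 88.06 / 6.471×10⁻¹⁹ = 1.361×10²⁰, i.e. 1.361×10²⁰/6.022×10²³ = 2.260×10⁻⁴ mol.
Fraction absorbed: 1 − 43.9/100 = 0.5610.
Photons absorbed: 0.5610 × 2.260×10⁻⁴ = 1.268×10⁻⁴ mol.
Φ = 6.451×10⁻⁵ mol / 1.268×10⁻⁴ mol photons = 0.51.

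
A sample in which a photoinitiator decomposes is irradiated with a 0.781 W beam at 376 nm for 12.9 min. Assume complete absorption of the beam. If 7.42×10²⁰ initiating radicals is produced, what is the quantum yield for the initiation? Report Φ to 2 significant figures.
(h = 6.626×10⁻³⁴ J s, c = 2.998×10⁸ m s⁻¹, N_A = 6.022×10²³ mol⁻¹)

Φ = 0.65

Product: 7.42×10²⁰ / 6.022×10²³ = 0.001232 mol.
Photon energy at 376 nm: hc/λ = (6.626×10⁻³⁴)(2.998×10⁸)/(376×10⁻⁹) = 5.283×10⁻¹⁹ J.
Energy delivered: (0.781 W)(774 s) = 604.5 J.
Photons incident: 604.5 / 5.283×10⁻¹⁹ = 1.144×10²¹, i.e. 1.144×10²¹/6.022×10²³ = 0.001900 mol.
Φ = 0.001232 mol / 0.001900 mol photons = 0.65.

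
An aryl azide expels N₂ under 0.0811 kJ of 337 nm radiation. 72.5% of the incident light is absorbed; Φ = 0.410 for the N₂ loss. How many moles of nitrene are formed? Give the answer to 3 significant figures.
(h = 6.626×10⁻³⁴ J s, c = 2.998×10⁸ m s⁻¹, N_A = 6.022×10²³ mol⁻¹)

Photon energy at 337 nm: hc/λ = (6.626×10⁻³⁴)(2.998×10⁸)/(337×10⁻⁹) = 5.895×10⁻¹⁹ J.
Incident energy: 0.0811 kJ = 81.1 J.
Photons incident: 81.1 / 5.895×10⁻¹⁹ = 1.376×10²⁰, i.e. 1.376×10²⁰/6.022×10²³ = 2.285×10⁻⁴ mol.
Photons absorbed: 0.725 × 2.285×10⁻⁴ = 1.657×10⁻⁴ mol.
Product: Φ × n_abs = 0.410 × 1.657×10⁻⁴ = 6.794×10⁻⁵ mol.

6.79×10⁻⁵ mol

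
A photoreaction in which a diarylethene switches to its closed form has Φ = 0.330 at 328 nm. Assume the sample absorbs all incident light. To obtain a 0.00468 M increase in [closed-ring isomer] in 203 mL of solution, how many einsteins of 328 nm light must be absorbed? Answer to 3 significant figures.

Product: (0.00468 M)(0.203 L) = 9.500e-4 mol.
Photons that must be absorbed: 9.500e-4 / 0.330 = 0.002879 mol.

0.00288 einstein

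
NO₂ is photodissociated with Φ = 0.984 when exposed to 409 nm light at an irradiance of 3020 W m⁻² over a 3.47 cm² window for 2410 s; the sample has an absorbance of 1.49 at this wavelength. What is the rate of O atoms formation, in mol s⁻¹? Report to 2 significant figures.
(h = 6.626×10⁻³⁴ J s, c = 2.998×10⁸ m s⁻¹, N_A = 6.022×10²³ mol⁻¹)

Photon energy at 409 nm: hc/λ = (6.626×10⁻³⁴)(2.998×10⁸)/(409×10⁻⁹) = 4.857×10⁻¹⁹ J.
Energy delivered: (3020 W m⁻²)(3.47×10⁻⁴ m²)(2410 s) = 2526 J.
Photons incident: 2526 / 4.857×10⁻¹⁹ = 5.201×10²¹, i.e. 5.201×10²¹/6.022×10²³ = 0.008637 mol.
Fraction absorbed: 1 − 10^(−1.49) = 0.9676.
Photons absorbed: 0.9676 × 0.008637 = 0.008357 mol.
Product formed: 0.984 × 0.008357 = 0.008223 mol.
Rate: 0.008223 / 2410 s = 3.4×10⁻⁶ mol s⁻¹.

3.4×10⁻⁶ mol s⁻¹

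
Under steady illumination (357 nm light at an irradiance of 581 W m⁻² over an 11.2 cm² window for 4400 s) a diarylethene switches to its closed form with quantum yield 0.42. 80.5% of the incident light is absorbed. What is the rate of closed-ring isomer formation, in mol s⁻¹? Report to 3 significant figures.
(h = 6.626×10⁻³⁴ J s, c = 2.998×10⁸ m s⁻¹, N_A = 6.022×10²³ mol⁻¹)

Photon energy at 357 nm: hc/λ = (6.626×10⁻³⁴)(2.998×10⁸)/(357×10⁻⁹) = 5.564×10⁻¹⁹ J.
Energy delivered: (581 W m⁻²)(11.2×10⁻⁴ m²)(4400 s) = 2863 J.
Photons incident: 2863 / 5.564×10⁻¹⁹ = 5.146×10²¹, i.e. 5.146×10²¹/6.022×10²³ = 0.008545 mol.
Photons absorbed: 0.805 × 0.008545 = 0.006879 mol.
Product formed: 0.42 × 0.006879 = 0.002889 mol.
Rate: 0.002889 / 4400 s = 6.57×10⁻⁷ mol s⁻¹.

6.57×10⁻⁷ mol s⁻¹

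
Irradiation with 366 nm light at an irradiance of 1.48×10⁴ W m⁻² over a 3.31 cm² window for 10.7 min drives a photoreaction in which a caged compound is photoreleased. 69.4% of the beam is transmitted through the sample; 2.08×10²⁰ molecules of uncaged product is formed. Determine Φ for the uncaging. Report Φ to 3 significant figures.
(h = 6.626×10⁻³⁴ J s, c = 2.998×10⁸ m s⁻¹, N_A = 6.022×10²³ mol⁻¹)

Product: 2.08×10²⁰ / 6.022×10²³ = 3.454×10⁻⁴ mol.
Photon energy at 366 nm: hc/λ = (6.626×10⁻³⁴)(2.998×10⁸)/(366×10⁻⁹) = 5.428×10⁻¹⁹ J.
Energy delivered: (1.48×10⁴ W m⁻²)(3.31×10⁻⁴ m²)(642 s) = 3145 J.
Photons incident: 3145 / 5.428×10⁻¹⁹ = 5.794×10²¹, i.e. 5.794×10²¹/6.022×10²³ = 0.009621 mol.
Fraction absorbed: 1 − 69.4/100 = 0.3060.
Photons absorbed: 0.3060 × 0.009621 = 0.002944 mol.
Φ = 3.454×10⁻⁴ mol / 0.002944 mol photons = 0.117.

Φ = 0.117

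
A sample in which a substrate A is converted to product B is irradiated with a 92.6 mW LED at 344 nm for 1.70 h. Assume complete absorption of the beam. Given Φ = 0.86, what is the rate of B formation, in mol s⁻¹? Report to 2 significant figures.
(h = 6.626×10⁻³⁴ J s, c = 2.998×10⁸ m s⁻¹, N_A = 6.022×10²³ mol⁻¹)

Photon energy at 344 nm: hc/λ = (6.626×10⁻³⁴)(2.998×10⁸)/(344×10⁻⁹) = 5.775×10⁻¹⁹ J.
Energy delivered: (92.6 mW)(6120 s) = 566.7 J.
Photons incident: 566.7 / 5.775×10⁻¹⁹ = 9.813×10²⁰, i.e. 9.813×10²⁰/6.022×10²³ = 0.001630 mol.
Product formed: 0.86 × 0.001630 = 0.001402 mol.
Rate: 0.001402 / 6120 s = 2.3×10⁻⁷ mol s⁻¹.

2.3×10⁻⁷ mol s⁻¹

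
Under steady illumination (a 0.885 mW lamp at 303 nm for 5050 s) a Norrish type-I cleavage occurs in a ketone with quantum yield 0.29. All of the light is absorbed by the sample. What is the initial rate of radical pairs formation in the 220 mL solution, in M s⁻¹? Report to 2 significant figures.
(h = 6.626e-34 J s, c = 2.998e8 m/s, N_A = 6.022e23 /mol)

Photon energy at 303 nm: hc/λ = (6.626e-34)(2.998e8)/(303e-9) = 6.556e-19 J.
Energy delivered: (0.885 mW)(5050 s) = 4.469 J.
Photons incident: 4.469 / 6.556e-19 = 6.817e18, i.e. 6.817e18/6.022e23 = 1.132e-5 mol.
Product formed: 0.29 × 1.132e-5 = 3.283e-6 mol.
Rate: 3.283e-6 mol / (5050 s × 0.22 L) = 3.0e-9 M s⁻¹.

3.0e-9 M s⁻¹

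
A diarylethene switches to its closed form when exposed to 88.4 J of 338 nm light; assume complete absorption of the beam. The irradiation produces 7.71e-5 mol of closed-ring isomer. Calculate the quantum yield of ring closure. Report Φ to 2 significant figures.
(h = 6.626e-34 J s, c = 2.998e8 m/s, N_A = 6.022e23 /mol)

Photon energy at 338 nm: hc/λ = (6.626e-34)(2.998e8)/(338e-9) = 5.877e-19 J.
Photons incident: 88.4 / 5.877e-19 = 1.504e20, i.e. 1.504e20/6.022e23 = 2.498e-4 mol.
Φ = 7.71e-5 mol / 2.498e-4 mol photons = 0.31.

Φ = 0.31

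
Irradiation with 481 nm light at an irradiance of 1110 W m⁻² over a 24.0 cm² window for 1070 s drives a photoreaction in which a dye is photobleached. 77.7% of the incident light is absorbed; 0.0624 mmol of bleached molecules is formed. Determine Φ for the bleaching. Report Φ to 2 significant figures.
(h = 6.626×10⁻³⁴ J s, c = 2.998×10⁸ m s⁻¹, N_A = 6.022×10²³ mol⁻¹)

Φ = 0.0070

Product: 0.0624 mmol = 6.24×10⁻⁵ mol.
Photon energy at 481 nm: hc/λ = (6.626×10⁻³⁴)(2.998×10⁸)/(481×10⁻⁹) = 4.130×10⁻¹⁹ J.
Energy delivered: (1110 W m⁻²)(24.0×10⁻⁴ m²)(1070 s) = 2850 J.
Photons incident: 2850 / 4.130×10⁻¹⁹ = 6.901×10²¹, i.e. 6.901×10²¹/6.022×10²³ = 0.01146 mol.
Photons absorbed: 0.777 × 0.01146 = 0.008904 mol.
Φ = 6.24×10⁻⁵ mol / 0.008904 mol photons = 0.0070.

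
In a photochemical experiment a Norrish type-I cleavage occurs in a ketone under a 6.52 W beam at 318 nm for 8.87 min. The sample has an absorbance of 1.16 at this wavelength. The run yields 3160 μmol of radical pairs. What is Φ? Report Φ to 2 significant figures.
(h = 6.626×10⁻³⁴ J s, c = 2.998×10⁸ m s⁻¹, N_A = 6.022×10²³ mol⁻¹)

Product: 3160 μmol = 0.00316 mol.
Photon energy at 318 nm: hc/λ = (6.626×10⁻³⁴)(2.998×10⁸)/(318×10⁻⁹) = 6.247×10⁻¹⁹ J.
Energy delivered: (6.52 W)(532.2 s) = 3470 J.
Photons incident: 3470 / 6.247×10⁻¹⁹ = 5.555×10²¹, i.e. 5.555×10²¹/6.022×10²³ = 0.009225 mol.
Fraction absorbed: 1 − 10^(−1.16) = 0.9308.
Photons absorbed: 0.9308 × 0.009225 = 0.008587 mol.
Φ = 0.00316 mol / 0.008587 mol photons = 0.37.

Φ = 0.37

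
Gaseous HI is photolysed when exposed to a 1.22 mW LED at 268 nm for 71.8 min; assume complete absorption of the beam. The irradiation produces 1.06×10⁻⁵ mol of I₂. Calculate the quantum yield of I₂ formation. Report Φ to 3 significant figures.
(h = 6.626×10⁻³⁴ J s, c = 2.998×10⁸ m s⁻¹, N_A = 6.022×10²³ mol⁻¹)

Φ = 0.900

Photon energy at 268 nm: hc/λ = (6.626×10⁻³⁴)(2.998×10⁸)/(268×10⁻⁹) = 7.412×10⁻¹⁹ J.
Energy delivered: (1.22 mW)(4308 s) = 5.256 J.
Photons incident: 5.256 / 7.412×10⁻¹⁹ = 7.091×10¹⁸, i.e. 7.091×10¹⁸/6.022×10²³ = 1.178×10⁻⁵ mol.
Φ = 1.06×10⁻⁵ mol / 1.178×10⁻⁵ mol photons = 0.900.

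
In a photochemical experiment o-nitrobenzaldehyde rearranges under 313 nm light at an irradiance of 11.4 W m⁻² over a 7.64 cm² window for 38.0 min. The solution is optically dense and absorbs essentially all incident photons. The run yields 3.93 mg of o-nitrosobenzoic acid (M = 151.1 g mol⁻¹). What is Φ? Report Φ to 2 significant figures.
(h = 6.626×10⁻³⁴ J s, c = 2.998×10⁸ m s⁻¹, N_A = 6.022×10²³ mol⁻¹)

Product: 3.93 mg / 151.1 g mol⁻¹ = 2.601×10⁻⁵ mol.
Photon energy at 313 nm: hc/λ = (6.626×10⁻³⁴)(2.998×10⁸)/(313×10⁻⁹) = 6.347×10⁻¹⁹ J.
Energy delivered: (11.4 W m⁻²)(7.64×10⁻⁴ m²)(2280 s) = 19.86 J.
Photons incident: 19.86 / 6.347×10⁻¹⁹ = 3.129×10¹⁹, i.e. 3.129×10¹⁹/6.022×10²³ = 5.196×10⁻⁵ mol.
Φ = 2.601×10⁻⁵ mol / 5.196×10⁻⁵ mol photons = 0.50.

Φ = 0.50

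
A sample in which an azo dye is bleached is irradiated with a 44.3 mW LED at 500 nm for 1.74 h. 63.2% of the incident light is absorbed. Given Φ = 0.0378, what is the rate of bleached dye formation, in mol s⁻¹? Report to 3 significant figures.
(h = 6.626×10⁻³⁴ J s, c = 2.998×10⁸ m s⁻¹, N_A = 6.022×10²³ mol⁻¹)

Photon energy at 500 nm: hc/λ = (6.626×10⁻³⁴)(2.998×10⁸)/(500×10⁻⁹) = 3.973×10⁻¹⁹ J.
Energy delivered: (44.3 mW)(6264 s) = 277.5 J.
Photons incident: 277.5 / 3.973×10⁻¹⁹ = 6.985×10²⁰, i.e. 6.985×10²⁰/6.022×10²³ = 0.001160 mol.
Photons absorbed: 0.632 × 0.001160 = 7.331×10⁻⁴ mol.
Product formed: 0.0378 × 7.331×10⁻⁴ = 2.771×10⁻⁵ mol.
Rate: 2.771×10⁻⁵ / 6264 s = 4.42×10⁻⁹ mol s⁻¹.

4.42×10⁻⁹ mol s⁻¹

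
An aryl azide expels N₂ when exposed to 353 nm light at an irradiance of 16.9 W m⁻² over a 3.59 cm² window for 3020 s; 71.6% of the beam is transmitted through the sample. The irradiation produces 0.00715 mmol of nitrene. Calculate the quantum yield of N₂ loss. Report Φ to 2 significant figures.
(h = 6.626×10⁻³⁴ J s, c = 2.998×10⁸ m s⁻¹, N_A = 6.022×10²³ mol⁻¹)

Φ = 0.47

Product: 0.00715 mmol = 7.15×10⁻⁶ mol.
Photon energy at 353 nm: hc/λ = (6.626×10⁻³⁴)(2.998×10⁸)/(353×10⁻⁹) = 5.627×10⁻¹⁹ J.
Energy delivered: (16.9 W m⁻²)(3.59×10⁻⁴ m²)(3020 s) = 18.32 J.
Photons incident: 18.32 / 5.627×10⁻¹⁹ = 3.256×10¹⁹, i.e. 3.256×10¹⁹/6.022×10²³ = 5.407×10⁻⁵ mol.
Fraction absorbed: 1 − 71.6/100 = 0.2840.
Photons absorbed: 0.2840 × 5.407×10⁻⁵ = 1.536×10⁻⁵ mol.
Φ = 7.15×10⁻⁶ mol / 1.536×10⁻⁵ mol photons = 0.47.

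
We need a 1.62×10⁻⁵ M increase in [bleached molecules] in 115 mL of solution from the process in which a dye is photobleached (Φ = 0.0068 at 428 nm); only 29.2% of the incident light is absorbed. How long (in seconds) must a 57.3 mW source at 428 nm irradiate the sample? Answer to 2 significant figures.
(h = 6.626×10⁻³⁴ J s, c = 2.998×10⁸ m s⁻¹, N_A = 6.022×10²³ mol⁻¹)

t ≈ 4600 s

Product: (1.62×10⁻⁵ M)(0.115 L) = 1.863×10⁻⁶ mol.
Photons that must be absorbed: 1.863×10⁻⁶ / 0.0068 = 2.740×10⁻⁴ mol.
Incident photons needed: 2.740×10⁻⁴ / 0.292 = 9.384×10⁻⁴ mol.
Photon energy: hc/λ = 4.641×10⁻¹⁹ J; per mole, 2.795×10⁵ J mol⁻¹.
Energy required: 9.384×10⁻⁴ × 2.795×10⁵ = 262.3 J.
Time: 262.3 J / 0.0573 W = 4600 s.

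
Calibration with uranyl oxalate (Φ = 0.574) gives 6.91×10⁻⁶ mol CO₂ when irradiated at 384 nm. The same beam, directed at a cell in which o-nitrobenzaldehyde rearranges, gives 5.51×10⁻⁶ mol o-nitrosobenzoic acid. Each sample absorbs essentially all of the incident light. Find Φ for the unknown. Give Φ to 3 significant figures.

Φ = 0.458

Photons absorbed by the actinometer: 6.91×10⁻⁶ / 0.574 = 1.204×10⁻⁵ mol.
Φ(unknown) = 5.51×10⁻⁶ / 1.204×10⁻⁵ = 0.458.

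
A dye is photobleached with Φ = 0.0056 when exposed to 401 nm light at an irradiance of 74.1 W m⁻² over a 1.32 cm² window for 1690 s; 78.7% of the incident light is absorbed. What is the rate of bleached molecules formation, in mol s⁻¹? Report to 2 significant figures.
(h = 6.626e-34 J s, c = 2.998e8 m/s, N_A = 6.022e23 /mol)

Photon energy at 401 nm: hc/λ = (6.626e-34)(2.998e8)/(401e-9) = 4.954e-19 J.
Energy delivered: (74.1 W m⁻²)(1.32e-4 m²)(1690 s) = 16.53 J.
Photons incident: 16.53 / 4.954e-19 = 3.337e19, i.e. 3.337e19/6.022e23 = 5.541e-5 mol.
Photons absorbed: 0.787 × 5.541e-5 = 4.361e-5 mol.
Product formed: 0.0056 × 4.361e-5 = 2.442e-7 mol.
Rate: 2.442e-7 / 1690 s = 1.4e-10 mol s⁻¹.

1.4e-10 mol s⁻¹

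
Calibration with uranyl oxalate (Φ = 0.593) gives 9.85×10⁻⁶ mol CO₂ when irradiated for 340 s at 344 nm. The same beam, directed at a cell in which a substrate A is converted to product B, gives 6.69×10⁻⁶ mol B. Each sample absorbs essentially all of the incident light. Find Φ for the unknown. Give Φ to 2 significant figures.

Φ = 0.40

Photons absorbed by the actinometer: 9.85×10⁻⁶ / 0.593 = 1.661×10⁻⁵ mol.
Φ(unknown) = 6.69×10⁻⁶ / 1.661×10⁻⁵ = 0.40.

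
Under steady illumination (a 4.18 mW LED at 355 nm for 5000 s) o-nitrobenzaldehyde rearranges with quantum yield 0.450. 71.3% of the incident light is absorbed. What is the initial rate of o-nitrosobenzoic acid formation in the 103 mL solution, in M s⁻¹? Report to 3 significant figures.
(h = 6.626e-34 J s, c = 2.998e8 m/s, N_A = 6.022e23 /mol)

Photon energy at 355 nm: hc/λ = (6.626e-34)(2.998e8)/(355e-9) = 5.596e-19 J.
Energy delivered: (4.18 mW)(5000 s) = 20.90 J.
Photons incident: 20.90 / 5.596e-19 = 3.735e19, i.e. 3.735e19/6.022e23 = 6.202e-5 mol.
Photons absorbed: 0.713 × 6.202e-5 = 4.422e-5 mol.
Product formed: 0.450 × 4.422e-5 = 1.990e-5 mol.
Rate: 1.990e-5 mol / (5000 s × 0.103 L) = 3.86e-8 M s⁻¹.

3.86e-8 M s⁻¹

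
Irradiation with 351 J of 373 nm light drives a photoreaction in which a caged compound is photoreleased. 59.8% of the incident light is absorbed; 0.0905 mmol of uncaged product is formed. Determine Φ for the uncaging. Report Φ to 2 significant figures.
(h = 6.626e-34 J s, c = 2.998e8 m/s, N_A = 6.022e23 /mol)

Product: 0.0905 mmol = 9.05e-5 mol.
Photon energy at 373 nm: hc/λ = (6.626e-34)(2.998e8)/(373e-9) = 5.326e-19 J.
Photons incident: 351 / 5.326e-19 = 6.590e20, i.e. 6.590e20/6.022e23 = 0.001094 mol.
Photons absorbed: 0.598 × 0.001094 = 6.542e-4 mol.
Φ = 9.05e-5 mol / 6.542e-4 mol photons = 0.14.

Φ = 0.14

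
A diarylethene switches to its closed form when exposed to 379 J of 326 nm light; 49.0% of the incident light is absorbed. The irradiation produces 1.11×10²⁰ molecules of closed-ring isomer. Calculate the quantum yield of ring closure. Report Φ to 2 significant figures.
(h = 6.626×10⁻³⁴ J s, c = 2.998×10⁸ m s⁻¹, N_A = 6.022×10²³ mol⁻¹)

Product: 1.11×10²⁰ / 6.022×10²³ = 1.843×10⁻⁴ mol.
Photon energy at 326 nm: hc/λ = (6.626×10⁻³⁴)(2.998×10⁸)/(326×10⁻⁹) = 6.093×10⁻¹⁹ J.
Photons incident: 379 / 6.093×10⁻¹⁹ = 6.220×10²⁰, i.e. 6.220×10²⁰/6.022×10²³ = 0.001033 mol.
Photons absorbed: 0.490 × 0.001033 = 5.062×10⁻⁴ mol.
Φ = 1.843×10⁻⁴ mol / 5.062×10⁻⁴ mol photons = 0.36.

Φ = 0.36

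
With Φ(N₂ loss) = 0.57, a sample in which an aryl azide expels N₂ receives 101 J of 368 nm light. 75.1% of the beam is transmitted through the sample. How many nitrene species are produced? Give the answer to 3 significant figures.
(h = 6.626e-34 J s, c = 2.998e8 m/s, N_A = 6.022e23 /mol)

2.66e19 species

Photon energy at 368 nm: hc/λ = (6.626e-34)(2.998e8)/(368e-9) = 5.398e-19 J.
Photons incident: 101 / 5.398e-19 = 1.871e20, i.e. 1.871e20/6.022e23 = 3.107e-4 mol.
Fraction absorbed: 1 − 75.1/100 = 0.2490.
Photons absorbed: 0.2490 × 3.107e-4 = 7.736e-5 mol.
Product: Φ × n_abs = 0.57 × 7.736e-5 = 4.410e-5 mol.
As a count: 4.410e-5 × 6.022e23 = 2.66e19.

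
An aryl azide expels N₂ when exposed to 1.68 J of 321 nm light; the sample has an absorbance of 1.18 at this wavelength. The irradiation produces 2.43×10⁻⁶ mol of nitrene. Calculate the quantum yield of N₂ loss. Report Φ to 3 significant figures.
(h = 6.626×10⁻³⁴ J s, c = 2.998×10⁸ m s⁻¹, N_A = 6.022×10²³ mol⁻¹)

Photon energy at 321 nm: hc/λ = (6.626×10⁻³⁴)(2.998×10⁸)/(321×10⁻⁹) = 6.188×10⁻¹⁹ J.
Photons incident: 1.68 / 6.188×10⁻¹⁹ = 2.715×10¹⁸, i.e. 2.715×10¹⁸/6.022×10²³ = 4.508×10⁻⁶ mol.
Fraction absorbed: 1 − 10^(−1.18) = 0.9339.
Photons absorbed: 0.9339 × 4.508×10⁻⁶ = 4.210×10⁻⁶ mol.
Φ = 2.43×10⁻⁶ mol / 4.210×10⁻⁶ mol photons = 0.577.

Φ = 0.577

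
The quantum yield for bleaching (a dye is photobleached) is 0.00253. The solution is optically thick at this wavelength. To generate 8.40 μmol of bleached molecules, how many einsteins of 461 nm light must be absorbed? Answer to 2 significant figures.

Product: 8.40 μmol = 8.40×10⁻⁶ mol.
Photons that must be absorbed: 8.40×10⁻⁶ / 0.00253 = 0.003320 mol.

0.0033 einstein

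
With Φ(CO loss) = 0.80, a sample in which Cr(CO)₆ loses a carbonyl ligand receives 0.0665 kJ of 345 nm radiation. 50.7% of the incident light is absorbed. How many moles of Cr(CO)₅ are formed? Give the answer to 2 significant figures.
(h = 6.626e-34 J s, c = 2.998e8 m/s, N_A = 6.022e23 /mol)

Photon energy at 345 nm: hc/λ = (6.626e-34)(2.998e8)/(345e-9) = 5.758e-19 J.
Incident energy: 0.0665 kJ = 66.5 J.
Photons incident: 66.5 / 5.758e-19 = 1.155e20, i.e. 1.155e20/6.022e23 = 1.918e-4 mol.
Photons absorbed: 0.507 × 1.918e-4 = 9.724e-5 mol.
Product: Φ × n_abs = 0.80 × 9.724e-5 = 7.779e-5 mol.

7.8e-5 mol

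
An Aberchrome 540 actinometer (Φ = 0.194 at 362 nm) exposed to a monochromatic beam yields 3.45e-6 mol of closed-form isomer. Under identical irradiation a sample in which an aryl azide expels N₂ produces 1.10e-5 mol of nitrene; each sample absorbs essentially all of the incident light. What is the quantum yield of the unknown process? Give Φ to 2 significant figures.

Photons absorbed by the actinometer: 3.45e-6 / 0.194 = 1.778e-5 mol.
Φ(unknown) = 1.10e-5 / 1.778e-5 = 0.62.

Φ = 0.62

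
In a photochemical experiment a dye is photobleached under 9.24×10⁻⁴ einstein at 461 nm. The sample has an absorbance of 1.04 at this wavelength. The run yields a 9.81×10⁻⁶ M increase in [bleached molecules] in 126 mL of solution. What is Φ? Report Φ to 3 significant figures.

Product: (9.81×10⁻⁶ M)(0.126 L) = 1.236×10⁻⁶ mol.
Fraction absorbed: 1 − 10^(−1.04) = 0.9088.
Photons absorbed: 0.9088 × 9.24×10⁻⁴ = 8.397×10⁻⁴ mol.
Φ = 1.236×10⁻⁶ mol / 8.397×10⁻⁴ mol photons = 0.00147.

Φ = 0.00147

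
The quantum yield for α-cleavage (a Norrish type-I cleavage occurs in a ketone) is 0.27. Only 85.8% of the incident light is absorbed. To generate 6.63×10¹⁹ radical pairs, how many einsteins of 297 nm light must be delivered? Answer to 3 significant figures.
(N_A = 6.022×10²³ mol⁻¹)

4.75×10⁻⁴ einstein

Product: 6.63×10¹⁹ / 6.022×10²³ = 1.101×10⁻⁴ mol.
Photons that must be absorbed: 1.101×10⁻⁴ / 0.27 = 4.078×10⁻⁴ mol.
Incident photons needed: 4.078×10⁻⁴ / 0.858 = 4.753×10⁻⁴ mol.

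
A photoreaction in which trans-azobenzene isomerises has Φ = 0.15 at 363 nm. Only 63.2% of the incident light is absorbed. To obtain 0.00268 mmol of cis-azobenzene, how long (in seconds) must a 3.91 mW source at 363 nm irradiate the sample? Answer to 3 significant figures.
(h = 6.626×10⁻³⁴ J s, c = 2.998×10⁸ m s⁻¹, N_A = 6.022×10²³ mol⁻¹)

t ≈ 2380 s

Product: 0.00268 mmol = 2.68×10⁻⁶ mol.
Photons that must be absorbed: 2.68×10⁻⁶ / 0.15 = 1.787×10⁻⁵ mol.
Incident photons needed: 1.787×10⁻⁵ / 0.632 = 2.828×10⁻⁵ mol.
Photon energy: hc/λ = 5.472×10⁻¹⁹ J; per mole, 3.295×10⁵ J mol⁻¹.
Energy required: 2.828×10⁻⁵ × 3.295×10⁵ = 9.318 J.
Time: 9.318 J / 0.00391 W = 2380 s.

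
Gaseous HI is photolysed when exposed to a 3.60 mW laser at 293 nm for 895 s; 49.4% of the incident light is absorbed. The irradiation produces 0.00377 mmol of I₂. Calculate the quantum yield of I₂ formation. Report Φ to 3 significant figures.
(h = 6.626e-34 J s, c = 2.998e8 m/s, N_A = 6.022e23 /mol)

Product: 0.00377 mmol = 3.77e-6 mol.
Photon energy at 293 nm: hc/λ = (6.626e-34)(2.998e8)/(293e-9) = 6.780e-19 J.
Energy delivered: (3.60 mW)(895 s) = 3.222 J.
Photons incident: 3.222 / 6.780e-19 = 4.752e18, i.e. 4.752e18/6.022e23 = 7.891e-6 mol.
Photons absorbed: 0.494 × 7.891e-6 = 3.898e-6 mol.
Φ = 3.77e-6 mol / 3.898e-6 mol photons = 0.967.

Φ = 0.967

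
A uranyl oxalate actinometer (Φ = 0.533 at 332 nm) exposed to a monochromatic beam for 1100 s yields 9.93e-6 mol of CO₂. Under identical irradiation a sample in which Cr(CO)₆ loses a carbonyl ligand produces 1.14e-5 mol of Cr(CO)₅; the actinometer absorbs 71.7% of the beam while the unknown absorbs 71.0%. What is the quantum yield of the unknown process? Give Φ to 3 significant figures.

Photons absorbed by the actinometer: 9.93e-6 / 0.533 = 1.863e-5 mol.
Incident flux: 1.863e-5 / 0.717 = 2.598e-5 einstein.
Absorbed by unknown: 0.710 × 2.598e-5 = 1.845e-5 mol.
Φ(unknown) = 1.14e-5 / 1.845e-5 = 0.618.

Φ = 0.618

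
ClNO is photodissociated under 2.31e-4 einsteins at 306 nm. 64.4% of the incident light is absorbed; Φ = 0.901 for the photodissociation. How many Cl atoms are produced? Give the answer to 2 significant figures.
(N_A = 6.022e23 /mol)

Photons absorbed: 0.644 × 2.31e-4 = 1.488e-4 mol.
Product: Φ × n_abs = 0.901 × 1.488e-4 = 1.341e-4 mol.
As a count: 1.341e-4 × 6.022e23 = 8.1e19.

8.1e19 atoms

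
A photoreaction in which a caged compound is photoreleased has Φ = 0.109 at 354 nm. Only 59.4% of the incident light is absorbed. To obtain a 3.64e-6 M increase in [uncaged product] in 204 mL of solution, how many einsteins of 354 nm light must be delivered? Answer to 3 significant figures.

Product: (3.64e-6 M)(0.204 L) = 7.426e-7 mol.
Photons that must be absorbed: 7.426e-7 / 0.109 = 6.813e-6 mol.
Incident photons needed: 6.813e-6 / 0.594 = 1.147e-5 mol.

1.15e-5 einstein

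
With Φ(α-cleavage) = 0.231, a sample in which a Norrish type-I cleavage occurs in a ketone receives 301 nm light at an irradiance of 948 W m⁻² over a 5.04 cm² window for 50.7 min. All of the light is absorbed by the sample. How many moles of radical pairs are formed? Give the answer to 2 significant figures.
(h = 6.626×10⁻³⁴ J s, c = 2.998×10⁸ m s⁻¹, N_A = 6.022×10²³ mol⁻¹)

8.4×10⁻⁴ mol

Photon energy at 301 nm: hc/λ = (6.626×10⁻³⁴)(2.998×10⁸)/(301×10⁻⁹) = 6.600×10⁻¹⁹ J.
Energy delivered: (948 W m⁻²)(5.04×10⁻⁴ m²)(3042 s) = 1453 J.
Photons incident: 1453 / 6.600×10⁻¹⁹ = 2.202×10²¹, i.e. 2.202×10²¹/6.022×10²³ = 0.003657 mol.
Product: Φ × n_abs = 0.231 × 0.003657 = 8.448×10⁻⁴ mol.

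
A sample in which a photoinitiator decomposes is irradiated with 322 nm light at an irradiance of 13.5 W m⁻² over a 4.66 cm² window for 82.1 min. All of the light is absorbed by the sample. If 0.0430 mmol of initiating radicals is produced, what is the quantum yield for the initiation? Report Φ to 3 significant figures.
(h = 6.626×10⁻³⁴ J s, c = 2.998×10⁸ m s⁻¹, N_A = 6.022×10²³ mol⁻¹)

Φ = 0.515

Product: 0.0430 mmol = 4.30×10⁻⁵ mol.
Photon energy at 322 nm: hc/λ = (6.626×10⁻³⁴)(2.998×10⁸)/(322×10⁻⁹) = 6.169×10⁻¹⁹ J.
Energy delivered: (13.5 W m⁻²)(4.66×10⁻⁴ m²)(4926 s) = 30.99 J.
Photons incident: 30.99 / 6.169×10⁻¹⁹ = 5.024×10¹⁹, i.e. 5.024×10¹⁹/6.022×10²³ = 8.343×10⁻⁵ mol.
Φ = 4.30×10⁻⁵ mol / 8.343×10⁻⁵ mol photons = 0.515.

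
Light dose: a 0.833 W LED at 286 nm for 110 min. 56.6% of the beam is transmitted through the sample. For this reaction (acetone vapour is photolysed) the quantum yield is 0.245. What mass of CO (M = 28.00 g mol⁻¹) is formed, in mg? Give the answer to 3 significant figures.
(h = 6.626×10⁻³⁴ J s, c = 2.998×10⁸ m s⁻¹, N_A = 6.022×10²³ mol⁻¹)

Photon energy at 286 nm: hc/λ = (6.626×10⁻³⁴)(2.998×10⁸)/(286×10⁻⁹) = 6.946×10⁻¹⁹ J.
Energy delivered: (0.833 W)(6600 s) = 5498 J.
Photons incident: 5498 / 6.946×10⁻¹⁹ = 7.915×10²¹, i.e. 7.915×10²¹/6.022×10²³ = 0.01314 mol.
Fraction absorbed: 1 − 56.6/100 = 0.4340.
Photons absorbed: 0.4340 × 0.01314 = 0.005703 mol.
Product: Φ × n_abs = 0.245 × 0.005703 = 0.001397 mol.
Mass: 0.001397 × 28.00 = 0.03912 g = 39.1 mg.

39.1 mg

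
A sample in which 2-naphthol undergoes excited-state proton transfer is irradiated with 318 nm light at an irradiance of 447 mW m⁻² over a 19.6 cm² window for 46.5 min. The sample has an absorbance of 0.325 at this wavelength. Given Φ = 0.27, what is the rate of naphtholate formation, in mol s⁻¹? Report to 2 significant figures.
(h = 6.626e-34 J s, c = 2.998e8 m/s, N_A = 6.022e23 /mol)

3.3e-10 mol s⁻¹

Photon energy at 318 nm: hc/λ = (6.626e-34)(2.998e8)/(318e-9) = 6.247e-19 J.
Energy delivered: (447 mW m⁻²)(19.6e-4 m²)(2790 s) = 2.444 J.
Photons incident: 2.444 / 6.247e-19 = 3.912e18, i.e. 3.912e18/6.022e23 = 6.496e-6 mol.
Fraction absorbed: 1 − 10^(−0.325) = 0.5268.
Photons absorbed: 0.5268 × 6.496e-6 = 3.422e-6 mol.
Product formed: 0.27 × 3.422e-6 = 9.239e-7 mol.
Rate: 9.239e-7 / 2790 s = 3.3e-10 mol s⁻¹.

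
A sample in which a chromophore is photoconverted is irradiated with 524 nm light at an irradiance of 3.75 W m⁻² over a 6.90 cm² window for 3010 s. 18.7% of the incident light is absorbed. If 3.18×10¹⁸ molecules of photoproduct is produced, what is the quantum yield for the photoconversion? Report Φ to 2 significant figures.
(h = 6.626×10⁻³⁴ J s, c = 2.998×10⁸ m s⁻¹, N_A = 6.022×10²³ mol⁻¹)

Φ = 0.83

Product: 3.18×10¹⁸ / 6.022×10²³ = 5.281×10⁻⁶ mol.
Photon energy at 524 nm: hc/λ = (6.626×10⁻³⁴)(2.998×10⁸)/(524×10⁻⁹) = 3.791×10⁻¹⁹ J.
Energy delivered: (3.75 W m⁻²)(6.90×10⁻⁴ m²)(3010 s) = 7.788 J.
Photons incident: 7.788 / 3.791×10⁻¹⁹ = 2.054×10¹⁹, i.e. 2.054×10¹⁹/6.022×10²³ = 3.411×10⁻⁵ mol.
Photons absorbed: 0.187 × 3.411×10⁻⁵ = 6.379×10⁻⁶ mol.
Φ = 5.281×10⁻⁶ mol / 6.379×10⁻⁶ mol photons = 0.83.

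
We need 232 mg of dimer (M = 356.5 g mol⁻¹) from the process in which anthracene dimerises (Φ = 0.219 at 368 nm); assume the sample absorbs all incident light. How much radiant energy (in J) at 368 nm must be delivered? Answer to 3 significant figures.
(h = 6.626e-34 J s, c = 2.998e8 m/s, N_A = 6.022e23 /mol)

Product: 232 mg / 356.5 g mol⁻¹ = 6.508e-4 mol.
Photons that must be absorbed: 6.508e-4 / 0.219 = 0.002972 mol.
Photon energy: hc/λ = 5.398e-19 J; per mole, 3.251e5 J mol⁻¹.
Energy required: 0.002972 × 3.251e5 = 966 J.

966 J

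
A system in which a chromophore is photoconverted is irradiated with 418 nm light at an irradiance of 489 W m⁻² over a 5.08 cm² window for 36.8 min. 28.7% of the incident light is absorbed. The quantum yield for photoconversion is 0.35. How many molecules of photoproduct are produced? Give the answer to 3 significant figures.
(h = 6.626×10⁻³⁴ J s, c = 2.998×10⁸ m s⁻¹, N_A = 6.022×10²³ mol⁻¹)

1.16×10²⁰ molecules

Photon energy at 418 nm: hc/λ = (6.626×10⁻³⁴)(2.998×10⁸)/(418×10⁻⁹) = 4.752×10⁻¹⁹ J.
Energy delivered: (489 W m⁻²)(5.08×10⁻⁴ m²)(2208 s) = 548.5 J.
Photons incident: 548.5 / 4.752×10⁻¹⁹ = 1.154×10²¹, i.e. 1.154×10²¹/6.022×10²³ = 0.001916 mol.
Photons absorbed: 0.287 × 0.001916 = 5.499×10⁻⁴ mol.
Product: Φ × n_abs = 0.35 × 5.499×10⁻⁴ = 1.925×10⁻⁴ mol.
As a count: 1.925×10⁻⁴ × 6.022×10²³ = 1.16×10²⁰.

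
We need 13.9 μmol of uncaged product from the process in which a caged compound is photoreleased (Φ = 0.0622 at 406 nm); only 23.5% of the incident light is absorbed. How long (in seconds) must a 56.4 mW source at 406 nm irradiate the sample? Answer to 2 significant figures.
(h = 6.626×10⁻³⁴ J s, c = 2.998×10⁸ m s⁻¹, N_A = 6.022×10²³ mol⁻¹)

t ≈ 5000 s

Product: 13.9 μmol = 1.39×10⁻⁵ mol.
Photons that must be absorbed: 1.39×10⁻⁵ / 0.0622 = 2.235×10⁻⁴ mol.
Incident photons needed: 2.235×10⁻⁴ / 0.235 = 9.511×10⁻⁴ mol.
Photon energy: hc/λ = 4.893×10⁻¹⁹ J; per mole, 2.947×10⁵ J mol⁻¹.
Energy required: 9.511×10⁻⁴ × 2.947×10⁵ = 280.3 J.
Time: 280.3 J / 0.0564 W = 5000 s.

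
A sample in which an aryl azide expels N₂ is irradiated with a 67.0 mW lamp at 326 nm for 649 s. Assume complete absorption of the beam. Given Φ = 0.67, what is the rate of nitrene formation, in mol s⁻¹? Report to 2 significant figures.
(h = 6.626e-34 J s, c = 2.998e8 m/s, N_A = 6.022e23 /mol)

1.2e-7 mol s⁻¹

Photon energy at 326 nm: hc/λ = (6.626e-34)(2.998e8)/(326e-9) = 6.093e-19 J.
Energy delivered: (67.0 mW)(649 s) = 43.48 J.
Photons incident: 43.48 / 6.093e-19 = 7.136e19, i.e. 7.136e19/6.022e23 = 1.185e-4 mol.
Product formed: 0.67 × 1.185e-4 = 7.940e-5 mol.
Rate: 7.940e-5 / 649 s = 1.2e-7 mol s⁻¹.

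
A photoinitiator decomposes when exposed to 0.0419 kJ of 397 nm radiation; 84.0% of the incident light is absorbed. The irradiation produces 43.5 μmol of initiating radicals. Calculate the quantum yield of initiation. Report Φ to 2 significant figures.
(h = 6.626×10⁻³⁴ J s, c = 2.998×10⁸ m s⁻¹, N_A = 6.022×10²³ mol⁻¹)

Φ = 0.37

Product: 43.5 μmol = 4.35×10⁻⁵ mol.
Photon energy at 397 nm: hc/λ = (6.626×10⁻³⁴)(2.998×10⁸)/(397×10⁻⁹) = 5.004×10⁻¹⁹ J.
Incident energy: 0.0419 kJ = 41.9 J.
Photons incident: 41.9 / 5.004×10⁻¹⁹ = 8.373×10¹⁹, i.e. 8.373×10¹⁹/6.022×10²³ = 1.390×10⁻⁴ mol.
Photons absorbed: 0.840 × 1.390×10⁻⁴ = 1.168×10⁻⁴ mol.
Φ = 4.35×10⁻⁵ mol / 1.168×10⁻⁴ mol photons = 0.37.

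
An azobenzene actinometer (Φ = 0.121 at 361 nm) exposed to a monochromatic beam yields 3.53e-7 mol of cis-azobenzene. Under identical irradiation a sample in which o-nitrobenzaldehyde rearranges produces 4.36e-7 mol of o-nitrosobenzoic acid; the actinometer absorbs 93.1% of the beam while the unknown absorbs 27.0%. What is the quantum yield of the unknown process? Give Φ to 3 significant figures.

Photons absorbed by the actinometer: 3.53e-7 / 0.121 = 2.917e-6 mol.
Incident flux: 2.917e-6 / 0.931 = 3.133e-6 einstein.
Absorbed by unknown: 0.270 × 3.133e-6 = 8.459e-7 mol.
Φ(unknown) = 4.36e-7 / 8.459e-7 = 0.515.

Φ = 0.515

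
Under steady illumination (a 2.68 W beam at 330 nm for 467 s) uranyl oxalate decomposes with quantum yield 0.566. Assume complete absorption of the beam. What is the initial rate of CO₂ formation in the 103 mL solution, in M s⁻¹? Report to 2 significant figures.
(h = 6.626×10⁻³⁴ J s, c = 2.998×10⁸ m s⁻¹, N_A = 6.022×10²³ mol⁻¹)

Photon energy at 330 nm: hc/λ = (6.626×10⁻³⁴)(2.998×10⁸)/(330×10⁻⁹) = 6.020×10⁻¹⁹ J.
Energy delivered: (2.68 W)(467 s) = 1252 J.
Photons incident: 1252 / 6.020×10⁻¹⁹ = 2.080×10²¹, i.e. 2.080×10²¹/6.022×10²³ = 0.003454 mol.
Product formed: 0.566 × 0.003454 = 0.001955 mol.
Rate: 0.001955 mol / (467 s × 0.103 L) = 4.1×10⁻⁵ M s⁻¹.

4.1×10⁻⁵ M s⁻¹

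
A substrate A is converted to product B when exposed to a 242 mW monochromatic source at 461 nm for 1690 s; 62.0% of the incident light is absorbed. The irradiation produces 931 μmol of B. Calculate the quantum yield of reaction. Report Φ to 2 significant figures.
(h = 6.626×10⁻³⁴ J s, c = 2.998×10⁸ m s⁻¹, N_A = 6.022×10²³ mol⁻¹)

Product: 931 μmol = 9.31×10⁻⁴ mol.
Photon energy at 461 nm: hc/λ = (6.626×10⁻³⁴)(2.998×10⁸)/(461×10⁻⁹) = 4.309×10⁻¹⁹ J.
Energy delivered: (242 mW)(1690 s) = 409.0 J.
Photons incident: 409.0 / 4.309×10⁻¹⁹ = 9.492×10²⁰, i.e. 9.492×10²⁰/6.022×10²³ = 0.001576 mol.
Photons absorbed: 0.620 × 0.001576 = 9.771×10⁻⁴ mol.
Φ = 9.31×10⁻⁴ mol / 9.771×10⁻⁴ mol photons = 0.95.

Φ = 0.95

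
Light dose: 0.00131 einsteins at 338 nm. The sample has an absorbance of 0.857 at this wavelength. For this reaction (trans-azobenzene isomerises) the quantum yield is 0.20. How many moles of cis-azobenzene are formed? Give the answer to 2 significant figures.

Fraction absorbed: 1 − 10^(−0.857) = 0.8610.
Photons absorbed: 0.8610 × 0.00131 = 0.001128 mol.
Product: Φ × n_abs = 0.20 × 0.001128 = 2.256×10⁻⁴ mol.

2.3×10⁻⁴ mol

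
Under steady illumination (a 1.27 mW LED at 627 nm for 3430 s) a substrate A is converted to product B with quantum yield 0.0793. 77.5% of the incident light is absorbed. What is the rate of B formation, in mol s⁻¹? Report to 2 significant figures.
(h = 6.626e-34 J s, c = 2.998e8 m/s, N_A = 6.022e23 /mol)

4.1e-10 mol s⁻¹

Photon energy at 627 nm: hc/λ = (6.626e-34)(2.998e8)/(627e-9) = 3.168e-19 J.
Energy delivered: (1.27 mW)(3430 s) = 4.356 J.
Photons incident: 4.356 / 3.168e-19 = 1.375e19, i.e. 1.375e19/6.022e23 = 2.283e-5 mol.
Photons absorbed: 0.775 × 2.283e-5 = 1.769e-5 mol.
Product formed: 0.0793 × 1.769e-5 = 1.403e-6 mol.
Rate: 1.403e-6 / 3430 s = 4.1e-10 mol s⁻¹.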